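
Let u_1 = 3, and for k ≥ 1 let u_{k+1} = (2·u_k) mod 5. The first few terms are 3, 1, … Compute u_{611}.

2

u_1 = 3,  u_2 = 1,  u_3 = 2,  u_4 = 4,  u_5 = 3.
Since u_5 = u_1 = 3, the sequence is periodic with period 4.
(611 - 1) mod 4 = 2, so u_{611} = u_3 = 2.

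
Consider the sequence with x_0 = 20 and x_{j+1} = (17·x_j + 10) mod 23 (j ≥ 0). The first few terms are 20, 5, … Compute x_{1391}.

x_0 = 20,  x_1 = 5,  x_2 = 3,  x_3 = 15,  x_4 = 12,  x_5 = 7,  x_6 = 14,  x_7 = 18,  x_8 = 17,  x_9 = 0,  x_{10} = 10,  x_{11} = 19,  x_{12} = 11,  x_{13} = 13,  x_{14} = 1,  x_{15} = 4,  x_{16} = 9,  x_{17} = 2,  x_{18} = 21,  x_{19} = 22,  x_{20} = 16,  x_{21} = 6,  x_{22} = 20.
Since x_{22} = x_0 = 20, the sequence is periodic with period 22.
(1391 - 0) mod 22 = 5, so x_{1391} = x_5 = 7.

7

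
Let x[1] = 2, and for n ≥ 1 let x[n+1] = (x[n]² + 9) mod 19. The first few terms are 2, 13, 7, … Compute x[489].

7

x[1] = 2, x[2] = 13, x[3] = 7, x[4] = 1, x[5] = 10, x[6] = 14, x[7] = 15, x[8] = 6, x[9] = 7.
Since x[9] = x[3] = 7, the sequence is eventually periodic: after a pre-period of length 2 it cycles with period 6.
For n ≥ 3, x[n] depends only on (n - 3) mod 6. (489 - 3) mod 6 = 0, so x[489] = x[3] = 7.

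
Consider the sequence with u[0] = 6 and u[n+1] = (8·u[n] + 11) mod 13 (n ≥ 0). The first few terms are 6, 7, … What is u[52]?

Listing terms: u[0] = 6,  u[1] = 7,  u[2] = 2,  u[3] = 1,  u[4] = 6.
Since u[4] = u[0] = 6, the sequence is periodic with period 4.
(52 - 0) mod 4 = 0, so u[52] = u[0] = 6.

6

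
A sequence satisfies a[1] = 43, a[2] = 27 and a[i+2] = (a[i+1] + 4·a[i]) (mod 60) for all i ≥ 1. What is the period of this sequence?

24

Computing terms: a[1] = 43, a[2] = 27, a[3] = 19, a[4] = 7, a[5] = 23, a[6] = 51, a[7] = 23, a[8] = 47, a[9] = 19, a[10] = 27, a[11] = 43, a[12] = 31, a[13] = 23, a[14] = 27, a[15] = 59, a[16] = 47, a[17] = 43, a[18] = 51, a[19] = 43, a[20] = 7, a[21] = 59, a[22] = 27, a[23] = 23, a[24] = 11, a[25] = 43, a[26] = 27.
The sequence repeats with period 24.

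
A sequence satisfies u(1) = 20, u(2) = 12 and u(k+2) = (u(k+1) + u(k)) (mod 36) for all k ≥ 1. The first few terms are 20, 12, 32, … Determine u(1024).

Listing terms: u(1) = 20, u(2) = 12, u(3) = 32, u(4) = 8, u(5) = 4, u(6) = 12, u(7) = 16, u(8) = 28, u(9) = 8, u(10) = 0, u(11) = 8, u(12) = 8, u(13) = 16, u(14) = 24, u(15) = 4, u(16) = 28, u(17) = 32, u(18) = 24, u(19) = 20, u(20) = 8, u(21) = 28, u(22) = 0, u(23) = 28, u(24) = 28, u(25) = 20, u(26) = 12.
The sequence repeats with period 24.
(1024 - 1) mod 24 = 15, so u(1024) = u(16) = 28.

28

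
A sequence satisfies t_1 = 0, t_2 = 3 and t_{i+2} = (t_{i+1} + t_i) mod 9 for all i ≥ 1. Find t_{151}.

6

Computing terms: t_1 = 0; t_2 = 3; t_3 = 3; t_4 = 6; t_5 = 0; t_6 = 6; t_7 = 6; t_8 = 3; t_9 = 0; t_{10} = 3.
Since (t_9, t_{10}) = (t_1, t_2) = (0, 3) (two consecutive terms determine the rest), the sequence is periodic with period 8.
(151 - 1) mod 8 = 6, so t_{151} = t_7 = 6.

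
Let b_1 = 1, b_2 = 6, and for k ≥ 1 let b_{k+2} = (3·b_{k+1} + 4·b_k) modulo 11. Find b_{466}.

Computing terms: b_1 = 1, b_2 = 6, b_3 = 0, b_4 = 2, b_5 = 6, b_6 = 4, b_7 = 3, b_8 = 3, b_9 = 10, b_{10} = 9, b_{11} = 1, b_{12} = 6.
The sequence repeats with period 10.
(466 - 1) mod 10 = 5, so b_{466} = b_6 = 4.

4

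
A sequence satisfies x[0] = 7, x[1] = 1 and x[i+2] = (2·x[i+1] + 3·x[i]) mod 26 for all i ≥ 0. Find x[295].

1

x[0] = 7,  x[1] = 1,  x[2] = 23,  x[3] = 23,  x[4] = 11,  x[5] = 13,  x[6] = 7,  x[7] = 1.
The sequence repeats with period 6.
So x[295] = x[0 + ((295-0) mod 6)] = x[1] = 1.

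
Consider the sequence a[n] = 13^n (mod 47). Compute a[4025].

We have a[1] = 13, a[2] = 28, a[3] = 35, a[4] = 32, a[5] = 40, a[6] = 3, a[7] = 39, a[8] = 37, a[9] = 11, a[10] = 2, a[11] = 26, a[12] = 9, a[13] = 23, a[14] = 17, a[15] = 33, a[16] = 6, a[17] = 31, a[18] = 27, a[19] = 22, a[20] = 4, a[21] = 5, a[22] = 18, a[23] = 46, a[24] = 34, a[25] = 19, a[26] = 12, a[27] = 15, a[28] = 7, a[29] = 44, a[30] = 8, a[31] = 10, a[32] = 36, a[33] = 45, a[34] = 21, a[35] = 38, a[36] = 24, a[37] = 30, a[38] = 14, a[39] = 41, a[40] = 16, a[41] = 20, a[42] = 25, a[43] = 43, a[44] = 42, a[45] = 29, a[46] = 1, a[47] = 13.
Since a[47] = a[1] = 13, the sequence is periodic with period 46.
(4025 - 1) mod 46 = 22, so a[4025] = a[23] = 46.

46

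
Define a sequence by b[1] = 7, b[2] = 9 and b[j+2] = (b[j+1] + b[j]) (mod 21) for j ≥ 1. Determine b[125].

Computing terms: b[1] = 7; b[2] = 9; b[3] = 16; b[4] = 4; b[5] = 20; b[6] = 3; b[7] = 2; b[8] = 5; b[9] = 7; b[10] = 12; b[11] = 19; b[12] = 10; b[13] = 8; b[14] = 18; b[15] = 5; b[16] = 2; b[17] = 7; b[18] = 9.
Since (b[17], b[18]) = (b[1], b[2]) = (7, 9) (two consecutive terms determine the rest), the sequence is periodic with period 16.
(125 - 1) mod 16 = 12, so b[125] = b[13] = 8.

8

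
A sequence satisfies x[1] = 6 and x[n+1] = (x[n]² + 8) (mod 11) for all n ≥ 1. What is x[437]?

0

Computing terms: x[1] = 6; x[2] = 0; x[3] = 8; x[4] = 6.
Since x[4] = x[1] = 6, the sequence is periodic with period 3.
So x[437] = x[1 + ((437-1) mod 3)] = x[2] = 0.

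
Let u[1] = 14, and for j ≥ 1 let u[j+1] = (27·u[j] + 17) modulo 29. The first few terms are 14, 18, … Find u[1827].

17

Computing terms: u[1] = 14; u[2] = 18; u[3] = 10; u[4] = 26; u[5] = 23; u[6] = 0; u[7] = 17; u[8] = 12; u[9] = 22; u[10] = 2; u[11] = 13; u[12] = 20; u[13] = 6; u[14] = 5; u[15] = 7; u[16] = 3; u[17] = 11; u[18] = 24; u[19] = 27; u[20] = 21; u[21] = 4; u[22] = 9; u[23] = 28; u[24] = 19; u[25] = 8; u[26] = 1; u[27] = 15; u[28] = 16; u[29] = 14.
Since u[29] = u[1] = 14, the sequence is periodic with period 28.
(1827 - 1) mod 28 = 6, so u[1827] = u[7] = 17.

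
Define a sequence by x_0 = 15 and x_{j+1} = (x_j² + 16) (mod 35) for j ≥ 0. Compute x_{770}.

We have x_0 = 15, x_1 = 31, x_2 = 32, x_3 = 25, x_4 = 11, x_5 = 32.
Since x_5 = x_2 = 32, the sequence is eventually periodic: after a pre-period of length 2 it cycles with period 3.
For j ≥ 2, x_j depends only on (j - 2) mod 3. (770 - 2) mod 3 = 0, so x_{770} = x_2 = 32.

32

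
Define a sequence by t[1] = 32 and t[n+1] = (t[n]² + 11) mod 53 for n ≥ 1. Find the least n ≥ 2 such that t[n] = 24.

Computing terms: t[1] = 32,  t[2] = 28,  t[3] = 0,  t[4] = 11,  t[5] = 26,  t[6] = 51,  t[7] = 15,  t[8] = 24,  t[9] = 4,  t[10] = 27,  t[11] = 51.
Since t[11] = t[6] = 51, the sequence is eventually periodic: after a pre-period of length 5 it cycles with period 5.
The value 24 first appears (with n ≥ 2) at t[8].

8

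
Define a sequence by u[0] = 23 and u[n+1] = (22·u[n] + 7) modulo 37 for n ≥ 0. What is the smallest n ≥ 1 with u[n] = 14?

13

Listing terms: u[0] = 23; u[1] = 32; u[2] = 8; u[3] = 35; u[4] = 0; u[5] = 7; u[6] = 13; u[7] = 34; u[8] = 15; u[9] = 4; u[10] = 21; u[11] = 25; u[12] = 2; u[13] = 14; u[14] = 19; u[15] = 18; u[16] = 33; u[17] = 30; u[18] = 1; u[19] = 29; u[20] = 16; u[21] = 26; u[22] = 24; u[23] = 17; u[24] = 11; u[25] = 27; u[26] = 9; u[27] = 20; u[28] = 3; u[29] = 36; u[30] = 22; u[31] = 10; u[32] = 5; u[33] = 6; u[34] = 28; u[35] = 31; u[36] = 23.
Since u[36] = u[0] = 23, the sequence is periodic with period 36.
The value 14 first appears (with n ≥ 1) at u[13].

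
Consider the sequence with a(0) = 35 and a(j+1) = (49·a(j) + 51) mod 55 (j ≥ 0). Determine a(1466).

a(0) = 35; a(1) = 6; a(2) = 15; a(3) = 16; a(4) = 10; a(5) = 46; a(6) = 50; a(7) = 26; a(8) = 5; a(9) = 21; a(10) = 35.
The sequence repeats with period 10.
So a(1466) = a(0 + ((1466-0) mod 10)) = a(6) = 50.

50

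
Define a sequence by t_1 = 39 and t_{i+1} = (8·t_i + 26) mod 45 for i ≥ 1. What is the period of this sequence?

4

Listing terms: t_1 = 39,  t_2 = 23,  t_3 = 30,  t_4 = 41,  t_5 = 39.
The sequence repeats with period 4.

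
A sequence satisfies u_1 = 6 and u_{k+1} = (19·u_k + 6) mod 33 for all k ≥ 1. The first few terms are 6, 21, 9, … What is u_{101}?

u_1 = 6,  u_2 = 21,  u_3 = 9,  u_4 = 12,  u_5 = 3,  u_6 = 30,  u_7 = 15,  u_8 = 27,  u_9 = 24,  u_{10} = 0,  u_{11} = 6.
Since u_{11} = u_1 = 6, the sequence is periodic with period 10.
(101 - 1) mod 10 = 0, so u_{101} = u_1 = 6.

6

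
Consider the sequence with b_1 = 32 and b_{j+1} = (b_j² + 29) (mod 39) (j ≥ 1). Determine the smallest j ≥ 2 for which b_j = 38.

9

Computing terms: b_1 = 32,  b_2 = 0,  b_3 = 29,  b_4 = 12,  b_5 = 17,  b_6 = 6,  b_7 = 26,  b_8 = 3,  b_9 = 38,  b_{10} = 30,  b_{11} = 32.
The sequence repeats with period 10.
The value 38 first appears (with j ≥ 2) at b_9.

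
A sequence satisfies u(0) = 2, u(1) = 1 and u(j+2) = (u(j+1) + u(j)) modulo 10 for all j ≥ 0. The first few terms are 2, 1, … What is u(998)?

3

Listing terms: u(0) = 2,  u(1) = 1,  u(2) = 3,  u(3) = 4,  u(4) = 7,  u(5) = 1,  u(6) = 8,  u(7) = 9,  u(8) = 7,  u(9) = 6,  u(10) = 3,  u(11) = 9,  u(12) = 2,  u(13) = 1.
Since (u(12), u(13)) = (u(0), u(1)) = (2, 1) (two consecutive terms determine the rest), the sequence is periodic with period 12.
(998 - 0) mod 12 = 2, so u(998) = u(2) = 3.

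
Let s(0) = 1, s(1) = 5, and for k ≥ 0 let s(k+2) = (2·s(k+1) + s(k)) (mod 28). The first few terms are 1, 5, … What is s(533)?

17

We have s(0) = 1,  s(1) = 5,  s(2) = 11,  s(3) = 27,  s(4) = 9,  s(5) = 17,  s(6) = 15,  s(7) = 19,  s(8) = 25,  s(9) = 13,  s(10) = 23,  s(11) = 3,  s(12) = 1,  s(13) = 5.
The sequence repeats with period 12.
(533 - 0) mod 12 = 5, so s(533) = s(5) = 17.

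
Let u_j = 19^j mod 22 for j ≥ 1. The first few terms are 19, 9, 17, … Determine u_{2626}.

Listing terms: u_1 = 19, u_2 = 9, u_3 = 17, u_4 = 15, u_5 = 21, u_6 = 3, u_7 = 13, u_8 = 5, u_9 = 7, u_{10} = 1, u_{11} = 19.
The sequence repeats with period 10.
So u_{2626} = u_{1 + ((2626-1) mod 10)} = u_6 = 3.

3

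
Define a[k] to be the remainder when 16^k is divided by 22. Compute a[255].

We have a[0] = 1,  a[1] = 16,  a[2] = 14,  a[3] = 4,  a[4] = 20,  a[5] = 12,  a[6] = 16.
Since a[6] = a[1] = 16, the sequence is eventually periodic: after a pre-period of length 1 it cycles with period 5.
For k ≥ 1, a[k] depends only on (k - 1) mod 5. (255 - 1) mod 5 = 4, so a[255] = a[5] = 12.

12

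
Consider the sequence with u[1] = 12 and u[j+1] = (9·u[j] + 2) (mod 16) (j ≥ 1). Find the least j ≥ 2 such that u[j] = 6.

We have u[1] = 12, u[2] = 14, u[3] = 0, u[4] = 2, u[5] = 4, u[6] = 6, u[7] = 8, u[8] = 10, u[9] = 12.
Since u[9] = u[1] = 12, the sequence is periodic with period 8.
The value 6 first appears (with j ≥ 2) at u[6].

6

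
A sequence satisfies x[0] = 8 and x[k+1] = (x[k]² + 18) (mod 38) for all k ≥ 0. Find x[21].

8

We have x[0] = 8, x[1] = 6, x[2] = 16, x[3] = 8.
Since x[3] = x[0] = 8, the sequence is periodic with period 3.
(21 - 0) mod 3 = 0, so x[21] = x[0] = 8.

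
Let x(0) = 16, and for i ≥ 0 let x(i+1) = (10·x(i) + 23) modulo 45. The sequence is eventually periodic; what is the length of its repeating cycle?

9

x(0) = 16,  x(1) = 3,  x(2) = 8,  x(3) = 13,  x(4) = 18,  x(5) = 23,  x(6) = 28,  x(7) = 33,  x(8) = 38,  x(9) = 43,  x(10) = 3.
Since x(10) = x(1) = 3, the sequence is eventually periodic: after a pre-period of length 1 it cycles with period 9.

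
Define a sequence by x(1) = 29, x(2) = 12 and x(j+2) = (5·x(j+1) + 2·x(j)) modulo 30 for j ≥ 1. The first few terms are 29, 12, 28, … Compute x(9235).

We have x(1) = 29,  x(2) = 12,  x(3) = 28,  x(4) = 14,  x(5) = 6,  x(6) = 28,  x(7) = 2,  x(8) = 6,  x(9) = 4,  x(10) = 2,  x(11) = 18,  x(12) = 4,  x(13) = 26,  x(14) = 18,  x(15) = 22,  x(16) = 26,  x(17) = 24,  x(18) = 22,  x(19) = 8,  x(20) = 24,  x(21) = 16,  x(22) = 8,  x(23) = 12,  x(24) = 16,  x(25) = 14,  x(26) = 12,  x(27) = 28.
Since (x(26), x(27)) = (x(2), x(3)) = (12, 28) (two consecutive terms determine the rest), the sequence is eventually periodic: after a pre-period of length 1 it cycles with period 24.
For j ≥ 2, x(j) depends only on (j - 2) mod 24. (9235 - 2) mod 24 = 17, so x(9235) = x(19) = 8.

8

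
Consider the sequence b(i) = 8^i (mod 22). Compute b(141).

Listing terms: b(1) = 8, b(2) = 20, b(3) = 6, b(4) = 4, b(5) = 10, b(6) = 14, b(7) = 2, b(8) = 16, b(9) = 18, b(10) = 12, b(11) = 8.
Since b(11) = b(1) = 8, the sequence is periodic with period 10.
(141 - 1) mod 10 = 0, so b(141) = b(1) = 8.

8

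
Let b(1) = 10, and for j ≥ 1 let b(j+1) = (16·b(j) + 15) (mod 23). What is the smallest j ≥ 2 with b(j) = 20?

We have b(1) = 10,  b(2) = 14,  b(3) = 9,  b(4) = 21,  b(5) = 6,  b(6) = 19,  b(7) = 20,  b(8) = 13,  b(9) = 16,  b(10) = 18,  b(11) = 4,  b(12) = 10.
Since b(12) = b(1) = 10, the sequence is periodic with period 11.
The value 20 first appears (with j ≥ 2) at b(7).

7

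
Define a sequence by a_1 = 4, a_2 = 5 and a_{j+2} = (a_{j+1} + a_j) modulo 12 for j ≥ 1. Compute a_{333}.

5

a_1 = 4,  a_2 = 5,  a_3 = 9,  a_4 = 2,  a_5 = 11,  a_6 = 1,  a_7 = 0,  a_8 = 1,  a_9 = 1,  a_{10} = 2,  a_{11} = 3,  a_{12} = 5,  a_{13} = 8,  a_{14} = 1,  a_{15} = 9,  a_{16} = 10,  a_{17} = 7,  a_{18} = 5,  a_{19} = 0,  a_{20} = 5,  a_{21} = 5,  a_{22} = 10,  a_{23} = 3,  a_{24} = 1,  a_{25} = 4,  a_{26} = 5.
The sequence repeats with period 24.
So a_{333} = a_{1 + ((333-1) mod 24)} = a_{21} = 5.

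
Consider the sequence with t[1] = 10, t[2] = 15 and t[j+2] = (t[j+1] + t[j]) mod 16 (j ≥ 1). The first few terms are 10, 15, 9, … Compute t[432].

We have t[1] = 10, t[2] = 15, t[3] = 9, t[4] = 8, t[5] = 1, t[6] = 9, t[7] = 10, t[8] = 3, t[9] = 13, t[10] = 0, t[11] = 13, t[12] = 13, t[13] = 10, t[14] = 7, t[15] = 1, t[16] = 8, t[17] = 9, t[18] = 1, t[19] = 10, t[20] = 11, t[21] = 5, t[22] = 0, t[23] = 5, t[24] = 5, t[25] = 10, t[26] = 15.
Since (t[25], t[26]) = (t[1], t[2]) = (10, 15) (two consecutive terms determine the rest), the sequence is periodic with period 24.
(432 - 1) mod 24 = 23, so t[432] = t[24] = 5.

5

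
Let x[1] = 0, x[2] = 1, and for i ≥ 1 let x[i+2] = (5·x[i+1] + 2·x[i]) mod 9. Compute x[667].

0

Computing terms: x[1] = 0,  x[2] = 1,  x[3] = 5,  x[4] = 0,  x[5] = 1.
The sequence repeats with period 3.
So x[667] = x[1 + ((667-1) mod 3)] = x[1] = 0.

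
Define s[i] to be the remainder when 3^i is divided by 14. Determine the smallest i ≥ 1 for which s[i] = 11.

Listing terms: s[0] = 1, s[1] = 3, s[2] = 9, s[3] = 13, s[4] = 11, s[5] = 5, s[6] = 1.
The sequence repeats with period 6.
The value 11 first appears (with i ≥ 1) at s[4].

4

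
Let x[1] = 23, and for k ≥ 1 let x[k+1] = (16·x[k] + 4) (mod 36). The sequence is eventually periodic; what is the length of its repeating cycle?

We have x[1] = 23,  x[2] = 12,  x[3] = 16,  x[4] = 8,  x[5] = 24,  x[6] = 28,  x[7] = 20,  x[8] = 0,  x[9] = 4,  x[10] = 32,  x[11] = 12.
Since x[11] = x[2] = 12, the sequence is eventually periodic: after a pre-period of length 1 it cycles with period 9.

9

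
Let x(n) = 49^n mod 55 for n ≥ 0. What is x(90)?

We have x(0) = 1, x(1) = 49, x(2) = 36, x(3) = 4, x(4) = 31, x(5) = 34, x(6) = 16, x(7) = 14, x(8) = 26, x(9) = 9, x(10) = 1.
Since x(10) = x(0) = 1, the sequence is periodic with period 10.
(90 - 0) mod 10 = 0, so x(90) = x(0) = 1.

1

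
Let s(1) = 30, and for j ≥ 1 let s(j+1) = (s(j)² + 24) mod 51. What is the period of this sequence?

3

Listing terms: s(1) = 30, s(2) = 6, s(3) = 9, s(4) = 3, s(5) = 33, s(6) = 42, s(7) = 3.
Since s(7) = s(4) = 3, the sequence is eventually periodic: after a pre-period of length 3 it cycles with period 3.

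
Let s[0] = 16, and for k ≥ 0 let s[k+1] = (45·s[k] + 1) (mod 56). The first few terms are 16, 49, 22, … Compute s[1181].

Computing terms: s[0] = 16, s[1] = 49, s[2] = 22, s[3] = 39, s[4] = 20, s[5] = 5, s[6] = 2, s[7] = 35, s[8] = 8, s[9] = 25, s[10] = 6, s[11] = 47, s[12] = 44, s[13] = 21, s[14] = 50, s[15] = 11, s[16] = 48, s[17] = 33, s[18] = 30, s[19] = 7, s[20] = 36, s[21] = 53, s[22] = 34, s[23] = 19, s[24] = 16.
The sequence repeats with period 24.
So s[1181] = s[0 + ((1181-0) mod 24)] = s[5] = 5.

5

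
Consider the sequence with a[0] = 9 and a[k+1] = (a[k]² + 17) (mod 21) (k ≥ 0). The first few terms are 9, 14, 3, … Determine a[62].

Computing terms: a[0] = 9,  a[1] = 14,  a[2] = 3,  a[3] = 5,  a[4] = 0,  a[5] = 17,  a[6] = 12,  a[7] = 14.
Since a[7] = a[1] = 14, the sequence is eventually periodic: after a pre-period of length 1 it cycles with period 6.
For k ≥ 1, a[k] depends only on (k - 1) mod 6. (62 - 1) mod 6 = 1, so a[62] = a[2] = 3.

3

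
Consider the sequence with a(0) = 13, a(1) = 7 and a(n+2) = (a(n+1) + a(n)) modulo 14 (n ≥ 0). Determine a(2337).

a(0) = 13; a(1) = 7; a(2) = 6; a(3) = 13; a(4) = 5; a(5) = 4; a(6) = 9; a(7) = 13; a(8) = 8; a(9) = 7; a(10) = 1; a(11) = 8; a(12) = 9; a(13) = 3; a(14) = 12; a(15) = 1; a(16) = 13; a(17) = 0; a(18) = 13; a(19) = 13; a(20) = 12; a(21) = 11; a(22) = 9; a(23) = 6; a(24) = 1; a(25) = 7; a(26) = 8; a(27) = 1; a(28) = 9; a(29) = 10; a(30) = 5; a(31) = 1; a(32) = 6; a(33) = 7; a(34) = 13; a(35) = 6; a(36) = 5; a(37) = 11; a(38) = 2; a(39) = 13; a(40) = 1; a(41) = 0; a(42) = 1; a(43) = 1; a(44) = 2; a(45) = 3; a(46) = 5; a(47) = 8; a(48) = 13; a(49) = 7.
The sequence repeats with period 48.
So a(2337) = a(0 + ((2337-0) mod 48)) = a(33) = 7.

7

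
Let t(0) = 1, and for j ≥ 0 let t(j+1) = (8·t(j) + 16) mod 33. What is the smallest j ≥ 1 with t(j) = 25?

4

Listing terms: t(0) = 1, t(1) = 24, t(2) = 10, t(3) = 30, t(4) = 25, t(5) = 18, t(6) = 28, t(7) = 9, t(8) = 22, t(9) = 27, t(10) = 1.
The sequence repeats with period 10.
The value 25 first appears (with j ≥ 1) at t(4).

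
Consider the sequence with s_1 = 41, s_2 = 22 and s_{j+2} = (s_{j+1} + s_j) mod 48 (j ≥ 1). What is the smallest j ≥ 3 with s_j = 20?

s_1 = 41,  s_2 = 22,  s_3 = 15,  s_4 = 37,  s_5 = 4,  s_6 = 41,  s_7 = 45,  s_8 = 38,  s_9 = 35,  s_{10} = 25,  s_{11} = 12,  s_{12} = 37,  s_{13} = 1,  s_{14} = 38,  s_{15} = 39,  s_{16} = 29,  s_{17} = 20,  s_{18} = 1,  s_{19} = 21,  s_{20} = 22,  s_{21} = 43,  s_{22} = 17,  s_{23} = 12,  s_{24} = 29,  s_{25} = 41,  s_{26} = 22.
Since (s_{25}, s_{26}) = (s_1, s_2) = (41, 22) (two consecutive terms determine the rest), the sequence is periodic with period 24.
The value 20 first appears (with j ≥ 3) at s_{17}.

17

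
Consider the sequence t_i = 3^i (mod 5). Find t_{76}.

Listing terms: t_1 = 3; t_2 = 4; t_3 = 2; t_4 = 1; t_5 = 3.
Since t_5 = t_1 = 3, the sequence is periodic with period 4.
(76 - 1) mod 4 = 3, so t_{76} = t_4 = 1.

1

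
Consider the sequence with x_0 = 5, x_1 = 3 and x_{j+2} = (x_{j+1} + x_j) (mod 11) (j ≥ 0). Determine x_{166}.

x_0 = 5,  x_1 = 3,  x_2 = 8,  x_3 = 0,  x_4 = 8,  x_5 = 8,  x_6 = 5,  x_7 = 2,  x_8 = 7,  x_9 = 9,  x_{10} = 5,  x_{11} = 3.
Since (x_{10}, x_{11}) = (x_0, x_1) = (5, 3) (two consecutive terms determine the rest), the sequence is periodic with period 10.
So x_{166} = x_{0 + ((166-0) mod 10)} = x_6 = 5.

5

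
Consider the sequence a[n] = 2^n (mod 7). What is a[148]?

We have a[0] = 1; a[1] = 2; a[2] = 4; a[3] = 1.
The sequence repeats with period 3.
(148 - 0) mod 3 = 1, so a[148] = a[1] = 2.

2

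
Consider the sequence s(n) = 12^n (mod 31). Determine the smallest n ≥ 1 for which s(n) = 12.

1

s(0) = 1; s(1) = 12; s(2) = 20; s(3) = 23; s(4) = 28; s(5) = 26; s(6) = 2; s(7) = 24; s(8) = 9; s(9) = 15; s(10) = 25; s(11) = 21; s(12) = 4; s(13) = 17; s(14) = 18; s(15) = 30; s(16) = 19; s(17) = 11; s(18) = 8; s(19) = 3; s(20) = 5; s(21) = 29; s(22) = 7; s(23) = 22; s(24) = 16; s(25) = 6; s(26) = 10; s(27) = 27; s(28) = 14; s(29) = 13; s(30) = 1.
The sequence repeats with period 30.
The value 12 first appears (with n ≥ 1) at s(1).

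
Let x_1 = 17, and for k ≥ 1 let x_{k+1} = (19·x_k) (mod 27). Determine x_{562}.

17

x_1 = 17; x_2 = 26; x_3 = 8; x_4 = 17.
The sequence repeats with period 3.
(562 - 1) mod 3 = 0, so x_{562} = x_1 = 17.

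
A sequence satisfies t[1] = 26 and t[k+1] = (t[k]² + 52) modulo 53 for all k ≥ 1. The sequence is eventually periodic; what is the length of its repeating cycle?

We have t[1] = 26, t[2] = 39, t[3] = 36, t[4] = 23, t[5] = 51, t[6] = 3, t[7] = 8, t[8] = 10, t[9] = 46, t[10] = 48, t[11] = 24, t[12] = 45, t[13] = 10.
Since t[13] = t[8] = 10, the sequence is eventually periodic: after a pre-period of length 7 it cycles with period 5.

5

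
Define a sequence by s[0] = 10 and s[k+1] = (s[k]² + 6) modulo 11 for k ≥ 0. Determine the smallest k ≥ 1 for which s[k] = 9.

4

Computing terms: s[0] = 10, s[1] = 7, s[2] = 0, s[3] = 6, s[4] = 9, s[5] = 10.
The sequence repeats with period 5.
The value 9 first appears (with k ≥ 1) at s[4].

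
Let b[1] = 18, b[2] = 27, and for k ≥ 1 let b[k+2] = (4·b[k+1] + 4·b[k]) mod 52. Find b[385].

28

Computing terms: b[1] = 18; b[2] = 27; b[3] = 24; b[4] = 48; b[5] = 28; b[6] = 44; b[7] = 28; b[8] = 28; b[9] = 16; b[10] = 20; b[11] = 40; b[12] = 32; b[13] = 28; b[14] = 32; b[15] = 32; b[16] = 48; b[17] = 8; b[18] = 16; b[19] = 44; b[20] = 32; b[21] = 44; b[22] = 44; b[23] = 40; b[24] = 24; b[25] = 48.
Since (b[24], b[25]) = (b[3], b[4]) = (24, 48) (two consecutive terms determine the rest), the sequence is eventually periodic: after a pre-period of length 2 it cycles with period 21.
For k ≥ 3, b[k] depends only on (k - 3) mod 21. (385 - 3) mod 21 = 4, so b[385] = b[7] = 28.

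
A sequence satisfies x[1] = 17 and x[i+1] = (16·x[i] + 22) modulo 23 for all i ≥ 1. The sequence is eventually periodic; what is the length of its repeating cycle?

Computing terms: x[1] = 17; x[2] = 18; x[3] = 11; x[4] = 14; x[5] = 16; x[6] = 2; x[7] = 8; x[8] = 12; x[9] = 7; x[10] = 19; x[11] = 4; x[12] = 17.
Since x[12] = x[1] = 17, the sequence is periodic with period 11.

11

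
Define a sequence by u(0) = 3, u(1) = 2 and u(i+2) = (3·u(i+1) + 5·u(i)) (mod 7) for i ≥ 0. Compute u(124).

We have u(0) = 3; u(1) = 2; u(2) = 0; u(3) = 3; u(4) = 2.
The sequence repeats with period 3.
So u(124) = u(0 + ((124-0) mod 3)) = u(1) = 2.

2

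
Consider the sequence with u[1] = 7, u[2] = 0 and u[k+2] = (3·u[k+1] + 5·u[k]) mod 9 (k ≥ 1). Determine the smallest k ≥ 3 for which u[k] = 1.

u[1] = 7; u[2] = 0; u[3] = 8; u[4] = 6; u[5] = 4; u[6] = 6; u[7] = 2; u[8] = 0; u[9] = 1; u[10] = 3; u[11] = 5; u[12] = 3; u[13] = 7; u[14] = 0.
Since (u[13], u[14]) = (u[1], u[2]) = (7, 0) (two consecutive terms determine the rest), the sequence is periodic with period 12.
The value 1 first appears (with k ≥ 3) at u[9].

9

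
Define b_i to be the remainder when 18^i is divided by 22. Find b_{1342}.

16

Computing terms: b_0 = 1, b_1 = 18, b_2 = 16, b_3 = 2, b_4 = 14, b_5 = 10, b_6 = 4, b_7 = 6, b_8 = 20, b_9 = 8, b_{10} = 12, b_{11} = 18.
Since b_{11} = b_1 = 18, the sequence is eventually periodic: after a pre-period of length 1 it cycles with period 10.
For i ≥ 1, b_i depends only on (i - 1) mod 10. (1342 - 1) mod 10 = 1, so b_{1342} = b_2 = 16.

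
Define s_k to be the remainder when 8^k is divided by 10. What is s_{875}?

We have s_0 = 1, s_1 = 8, s_2 = 4, s_3 = 2, s_4 = 6, s_5 = 8.
Since s_5 = s_1 = 8, the sequence is eventually periodic: after a pre-period of length 1 it cycles with period 4.
For k ≥ 1, s_k depends only on (k - 1) mod 4. (875 - 1) mod 4 = 2, so s_{875} = s_3 = 2.

2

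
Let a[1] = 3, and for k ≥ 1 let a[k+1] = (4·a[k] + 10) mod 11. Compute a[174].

a[1] = 3; a[2] = 0; a[3] = 10; a[4] = 6; a[5] = 1; a[6] = 3.
Since a[6] = a[1] = 3, the sequence is periodic with period 5.
So a[174] = a[1 + ((174-1) mod 5)] = a[4] = 6.

6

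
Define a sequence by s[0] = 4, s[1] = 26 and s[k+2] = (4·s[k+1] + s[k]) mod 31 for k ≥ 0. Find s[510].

4

s[0] = 4; s[1] = 26; s[2] = 15; s[3] = 24; s[4] = 18; s[5] = 3; s[6] = 30; s[7] = 30; s[8] = 26; s[9] = 10; s[10] = 4; s[11] = 26.
Since (s[10], s[11]) = (s[0], s[1]) = (4, 26) (two consecutive terms determine the rest), the sequence is periodic with period 10.
(510 - 0) mod 10 = 0, so s[510] = s[0] = 4.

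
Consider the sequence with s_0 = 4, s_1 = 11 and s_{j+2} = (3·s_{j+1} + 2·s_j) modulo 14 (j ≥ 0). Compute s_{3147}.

We have s_0 = 4; s_1 = 11; s_2 = 13; s_3 = 5; s_4 = 13; s_5 = 7; s_6 = 5; s_7 = 1; s_8 = 13; s_9 = 13; s_{10} = 9; s_{11} = 11; s_{12} = 9; s_{13} = 7; s_{14} = 11; s_{15} = 5; s_{16} = 9; s_{17} = 9; s_{18} = 3; s_{19} = 13; s_{20} = 3; s_{21} = 7; s_{22} = 13; s_{23} = 11; s_{24} = 3; s_{25} = 3; s_{26} = 1; s_{27} = 9; s_{28} = 1; s_{29} = 7; s_{30} = 9; s_{31} = 13; s_{32} = 1; s_{33} = 1; s_{34} = 5; s_{35} = 3; s_{36} = 5; s_{37} = 7; s_{38} = 3; s_{39} = 9; s_{40} = 5; s_{41} = 5; s_{42} = 11; s_{43} = 1; s_{44} = 11; s_{45} = 7; s_{46} = 1; s_{47} = 3; s_{48} = 11; s_{49} = 11; s_{50} = 13.
Since (s_{49}, s_{50}) = (s_1, s_2) = (11, 13) (two consecutive terms determine the rest), the sequence is eventually periodic: after a pre-period of length 1 it cycles with period 48.
For j ≥ 1, s_j depends only on (j - 1) mod 48. (3147 - 1) mod 48 = 26, so s_{3147} = s_{27} = 9.

9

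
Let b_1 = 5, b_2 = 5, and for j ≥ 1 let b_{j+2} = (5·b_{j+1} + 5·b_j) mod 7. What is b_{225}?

Listing terms: b_1 = 5; b_2 = 5; b_3 = 1; b_4 = 2; b_5 = 1; b_6 = 1; b_7 = 3; b_8 = 6; b_9 = 3; b_{10} = 3; b_{11} = 2; b_{12} = 4; b_{13} = 2; b_{14} = 2; b_{15} = 6; b_{16} = 5; b_{17} = 6; b_{18} = 6; b_{19} = 4; b_{20} = 1; b_{21} = 4; b_{22} = 4; b_{23} = 5; b_{24} = 3; b_{25} = 5; b_{26} = 5.
The sequence repeats with period 24.
So b_{225} = b_{1 + ((225-1) mod 24)} = b_9 = 3.

3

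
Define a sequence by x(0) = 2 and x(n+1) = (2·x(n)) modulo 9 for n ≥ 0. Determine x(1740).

Listing terms: x(0) = 2,  x(1) = 4,  x(2) = 8,  x(3) = 7,  x(4) = 5,  x(5) = 1,  x(6) = 2.
The sequence repeats with period 6.
(1740 - 0) mod 6 = 0, so x(1740) = x(0) = 2.

2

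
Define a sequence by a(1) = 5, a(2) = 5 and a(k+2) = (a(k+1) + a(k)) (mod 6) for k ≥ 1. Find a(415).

5

We have a(1) = 5,  a(2) = 5,  a(3) = 4,  a(4) = 3,  a(5) = 1,  a(6) = 4,  a(7) = 5,  a(8) = 3,  a(9) = 2,  a(10) = 5,  a(11) = 1,  a(12) = 0,  a(13) = 1,  a(14) = 1,  a(15) = 2,  a(16) = 3,  a(17) = 5,  a(18) = 2,  a(19) = 1,  a(20) = 3,  a(21) = 4,  a(22) = 1,  a(23) = 5,  a(24) = 0,  a(25) = 5,  a(26) = 5.
The sequence repeats with period 24.
So a(415) = a(1 + ((415-1) mod 24)) = a(7) = 5.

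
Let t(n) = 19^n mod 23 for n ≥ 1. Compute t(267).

Listing terms: t(1) = 19, t(2) = 16, t(3) = 5, t(4) = 3, t(5) = 11, t(6) = 2, t(7) = 15, t(8) = 9, t(9) = 10, t(10) = 6, t(11) = 22, t(12) = 4, t(13) = 7, t(14) = 18, t(15) = 20, t(16) = 12, t(17) = 21, t(18) = 8, t(19) = 14, t(20) = 13, t(21) = 17, t(22) = 1, t(23) = 19.
Since t(23) = t(1) = 19, the sequence is periodic with period 22.
(267 - 1) mod 22 = 2, so t(267) = t(3) = 5.

5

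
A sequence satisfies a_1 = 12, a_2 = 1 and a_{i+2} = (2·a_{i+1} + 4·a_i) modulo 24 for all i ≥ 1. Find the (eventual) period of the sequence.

Computing terms: a_1 = 12; a_2 = 1; a_3 = 2; a_4 = 8; a_5 = 0; a_6 = 8; a_7 = 16; a_8 = 16; a_9 = 0; a_{10} = 16; a_{11} = 8; a_{12} = 8; a_{13} = 0.
Since (a_{12}, a_{13}) = (a_4, a_5) = (8, 0) (two consecutive terms determine the rest), the sequence is eventually periodic: after a pre-period of length 3 it cycles with period 8.

8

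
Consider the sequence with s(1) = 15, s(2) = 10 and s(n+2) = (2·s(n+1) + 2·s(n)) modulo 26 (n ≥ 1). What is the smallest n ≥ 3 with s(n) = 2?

5

Listing terms: s(1) = 15, s(2) = 10, s(3) = 24, s(4) = 16, s(5) = 2, s(6) = 10, s(7) = 24.
Since (s(6), s(7)) = (s(2), s(3)) = (10, 24) (two consecutive terms determine the rest), the sequence is eventually periodic: after a pre-period of length 1 it cycles with period 4.
The value 2 first appears (with n ≥ 3) at s(5).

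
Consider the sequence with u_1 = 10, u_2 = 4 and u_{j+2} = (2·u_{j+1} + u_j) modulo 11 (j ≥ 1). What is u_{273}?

0

Computing terms: u_1 = 10; u_2 = 4; u_3 = 7; u_4 = 7; u_5 = 10; u_6 = 5; u_7 = 9; u_8 = 1; u_9 = 0; u_{10} = 1; u_{11} = 2; u_{12} = 5; u_{13} = 1; u_{14} = 7; u_{15} = 4; u_{16} = 4; u_{17} = 1; u_{18} = 6; u_{19} = 2; u_{20} = 10; u_{21} = 0; u_{22} = 10; u_{23} = 9; u_{24} = 6; u_{25} = 10; u_{26} = 4.
The sequence repeats with period 24.
So u_{273} = u_{1 + ((273-1) mod 24)} = u_9 = 0.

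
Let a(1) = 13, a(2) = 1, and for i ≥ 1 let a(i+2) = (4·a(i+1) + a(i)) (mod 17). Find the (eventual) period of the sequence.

We have a(1) = 13, a(2) = 1, a(3) = 0, a(4) = 1, a(5) = 4, a(6) = 0, a(7) = 4, a(8) = 16, a(9) = 0, a(10) = 16, a(11) = 13, a(12) = 0, a(13) = 13, a(14) = 1.
Since (a(13), a(14)) = (a(1), a(2)) = (13, 1) (two consecutive terms determine the rest), the sequence is periodic with period 12.

12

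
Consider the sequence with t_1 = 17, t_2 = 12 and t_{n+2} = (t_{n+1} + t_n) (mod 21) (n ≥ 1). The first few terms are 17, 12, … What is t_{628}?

We have t_1 = 17, t_2 = 12, t_3 = 8, t_4 = 20, t_5 = 7, t_6 = 6, t_7 = 13, t_8 = 19, t_9 = 11, t_{10} = 9, t_{11} = 20, t_{12} = 8, t_{13} = 7, t_{14} = 15, t_{15} = 1, t_{16} = 16, t_{17} = 17, t_{18} = 12.
The sequence repeats with period 16.
(628 - 1) mod 16 = 3, so t_{628} = t_4 = 20.

20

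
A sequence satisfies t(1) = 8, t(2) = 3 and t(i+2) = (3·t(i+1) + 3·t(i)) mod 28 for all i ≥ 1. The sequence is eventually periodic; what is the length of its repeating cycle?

Listing terms: t(1) = 8, t(2) = 3, t(3) = 5, t(4) = 24, t(5) = 3, t(6) = 25, t(7) = 0, t(8) = 19, t(9) = 1, t(10) = 4, t(11) = 15, t(12) = 1, t(13) = 20, t(14) = 7, t(15) = 25, t(16) = 12, t(17) = 27, t(18) = 5, t(19) = 12, t(20) = 23, t(21) = 21, t(22) = 20, t(23) = 11, t(24) = 9, t(25) = 4, t(26) = 11, t(27) = 17, t(28) = 0, t(29) = 23, t(30) = 13, t(31) = 24, t(32) = 27, t(33) = 13, t(34) = 8, t(35) = 7, t(36) = 17, t(37) = 16, t(38) = 15, t(39) = 9, t(40) = 16, t(41) = 19, t(42) = 21, t(43) = 8, t(44) = 3.
Since (t(43), t(44)) = (t(1), t(2)) = (8, 3) (two consecutive terms determine the rest), the sequence is periodic with period 42.

42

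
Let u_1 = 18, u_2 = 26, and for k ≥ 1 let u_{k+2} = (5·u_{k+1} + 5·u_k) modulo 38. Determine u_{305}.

We have u_1 = 18, u_2 = 26, u_3 = 30, u_4 = 14, u_5 = 30, u_6 = 30, u_7 = 34, u_8 = 16, u_9 = 22, u_{10} = 0, u_{11} = 34, u_{12} = 18, u_{13} = 32, u_{14} = 22, u_{15} = 4, u_{16} = 16, u_{17} = 24, u_{18} = 10, u_{19} = 18, u_{20} = 26.
The sequence repeats with period 18.
So u_{305} = u_{1 + ((305-1) mod 18)} = u_{17} = 24.

24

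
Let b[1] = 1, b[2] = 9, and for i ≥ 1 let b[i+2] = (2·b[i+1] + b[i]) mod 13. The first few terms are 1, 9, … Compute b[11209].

Computing terms: b[1] = 1,  b[2] = 9,  b[3] = 6,  b[4] = 8,  b[5] = 9,  b[6] = 0,  b[7] = 9,  b[8] = 5,  b[9] = 6,  b[10] = 4,  b[11] = 1,  b[12] = 6,  b[13] = 0,  b[14] = 6,  b[15] = 12,  b[16] = 4,  b[17] = 7,  b[18] = 5,  b[19] = 4,  b[20] = 0,  b[21] = 4,  b[22] = 8,  b[23] = 7,  b[24] = 9,  b[25] = 12,  b[26] = 7,  b[27] = 0,  b[28] = 7,  b[29] = 1,  b[30] = 9.
Since (b[29], b[30]) = (b[1], b[2]) = (1, 9) (two consecutive terms determine the rest), the sequence is periodic with period 28.
So b[11209] = b[1 + ((11209-1) mod 28)] = b[9] = 6.

6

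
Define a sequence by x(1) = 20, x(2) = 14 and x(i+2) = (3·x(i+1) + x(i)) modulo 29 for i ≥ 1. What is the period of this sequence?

28

Computing terms: x(1) = 20; x(2) = 14; x(3) = 4; x(4) = 26; x(5) = 24; x(6) = 11; x(7) = 28; x(8) = 8; x(9) = 23; x(10) = 19; x(11) = 22; x(12) = 27; x(13) = 16; x(14) = 17; x(15) = 9; x(16) = 15; x(17) = 25; x(18) = 3; x(19) = 5; x(20) = 18; x(21) = 1; x(22) = 21; x(23) = 6; x(24) = 10; x(25) = 7; x(26) = 2; x(27) = 13; x(28) = 12; x(29) = 20; x(30) = 14.
The sequence repeats with period 28.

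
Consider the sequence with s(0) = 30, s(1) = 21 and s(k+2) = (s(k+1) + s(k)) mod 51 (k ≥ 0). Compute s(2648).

Computing terms: s(0) = 30; s(1) = 21; s(2) = 0; s(3) = 21; s(4) = 21; s(5) = 42; s(6) = 12; s(7) = 3; s(8) = 15; s(9) = 18; s(10) = 33; s(11) = 0; s(12) = 33; s(13) = 33; s(14) = 15; s(15) = 48; s(16) = 12; s(17) = 9; s(18) = 21; s(19) = 30; s(20) = 0; s(21) = 30; s(22) = 30; s(23) = 9; s(24) = 39; s(25) = 48; s(26) = 36; s(27) = 33; s(28) = 18; s(29) = 0; s(30) = 18; s(31) = 18; s(32) = 36; s(33) = 3; s(34) = 39; s(35) = 42; s(36) = 30; s(37) = 21.
The sequence repeats with period 36.
So s(2648) = s(0 + ((2648-0) mod 36)) = s(20) = 0.

0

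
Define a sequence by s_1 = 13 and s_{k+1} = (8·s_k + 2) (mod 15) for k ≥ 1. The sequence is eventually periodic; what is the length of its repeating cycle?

4

We have s_1 = 13; s_2 = 1; s_3 = 10; s_4 = 7; s_5 = 13.
The sequence repeats with period 4.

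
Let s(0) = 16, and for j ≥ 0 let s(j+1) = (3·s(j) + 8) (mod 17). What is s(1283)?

9

Listing terms: s(0) = 16,  s(1) = 5,  s(2) = 6,  s(3) = 9,  s(4) = 1,  s(5) = 11,  s(6) = 7,  s(7) = 12,  s(8) = 10,  s(9) = 4,  s(10) = 3,  s(11) = 0,  s(12) = 8,  s(13) = 15,  s(14) = 2,  s(15) = 14,  s(16) = 16.
The sequence repeats with period 16.
(1283 - 0) mod 16 = 3, so s(1283) = s(3) = 9.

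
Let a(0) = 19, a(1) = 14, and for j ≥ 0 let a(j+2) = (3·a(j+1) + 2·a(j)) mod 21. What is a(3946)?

8

a(0) = 19; a(1) = 14; a(2) = 17; a(3) = 16; a(4) = 19; a(5) = 5; a(6) = 11; a(7) = 1; a(8) = 4; a(9) = 14; a(10) = 8; a(11) = 10; a(12) = 4; a(13) = 11; a(14) = 20; a(15) = 19; a(16) = 13; a(17) = 14; a(18) = 5; a(19) = 1; a(20) = 13; a(21) = 20; a(22) = 2; a(23) = 4; a(24) = 16; a(25) = 14; a(26) = 11; a(27) = 19; a(28) = 16; a(29) = 2; a(30) = 17; a(31) = 13; a(32) = 10; a(33) = 14; a(34) = 20; a(35) = 4; a(36) = 10; a(37) = 17; a(38) = 8; a(39) = 16; a(40) = 1; a(41) = 14; a(42) = 2; a(43) = 13; a(44) = 1; a(45) = 8; a(46) = 5; a(47) = 10; a(48) = 19; a(49) = 14.
The sequence repeats with period 48.
So a(3946) = a(0 + ((3946-0) mod 48)) = a(10) = 8.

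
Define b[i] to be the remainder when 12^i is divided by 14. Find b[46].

Listing terms: b[1] = 12,  b[2] = 4,  b[3] = 6,  b[4] = 2,  b[5] = 10,  b[6] = 8,  b[7] = 12.
Since b[7] = b[1] = 12, the sequence is periodic with period 6.
So b[46] = b[1 + ((46-1) mod 6)] = b[4] = 2.

2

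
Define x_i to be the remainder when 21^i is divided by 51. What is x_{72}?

18

x_0 = 1; x_1 = 21; x_2 = 33; x_3 = 30; x_4 = 18; x_5 = 21.
Since x_5 = x_1 = 21, the sequence is eventually periodic: after a pre-period of length 1 it cycles with period 4.
For i ≥ 1, x_i depends only on (i - 1) mod 4. (72 - 1) mod 4 = 3, so x_{72} = x_4 = 18.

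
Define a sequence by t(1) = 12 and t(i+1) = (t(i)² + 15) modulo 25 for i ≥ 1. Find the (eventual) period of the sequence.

4

Listing terms: t(1) = 12, t(2) = 9, t(3) = 21, t(4) = 6, t(5) = 1, t(6) = 16, t(7) = 21.
Since t(7) = t(3) = 21, the sequence is eventually periodic: after a pre-period of length 2 it cycles with period 4.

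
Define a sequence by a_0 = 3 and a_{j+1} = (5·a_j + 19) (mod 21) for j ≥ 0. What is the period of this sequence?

6

a_0 = 3, a_1 = 13, a_2 = 0, a_3 = 19, a_4 = 9, a_5 = 1, a_6 = 3.
The sequence repeats with period 6.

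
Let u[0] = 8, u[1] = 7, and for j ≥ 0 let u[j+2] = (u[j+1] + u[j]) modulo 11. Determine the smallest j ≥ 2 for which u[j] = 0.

3

We have u[0] = 8,  u[1] = 7,  u[2] = 4,  u[3] = 0,  u[4] = 4,  u[5] = 4,  u[6] = 8,  u[7] = 1,  u[8] = 9,  u[9] = 10,  u[10] = 8,  u[11] = 7.
The sequence repeats with period 10.
The value 0 first appears (with j ≥ 2) at u[3].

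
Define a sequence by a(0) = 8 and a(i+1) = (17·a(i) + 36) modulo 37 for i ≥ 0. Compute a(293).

a(0) = 8, a(1) = 24, a(2) = 0, a(3) = 36, a(4) = 19, a(5) = 26, a(6) = 34, a(7) = 22, a(8) = 3, a(9) = 13, a(10) = 35, a(11) = 2, a(12) = 33, a(13) = 5, a(14) = 10, a(15) = 21, a(16) = 23, a(17) = 20, a(18) = 6, a(19) = 27, a(20) = 14, a(21) = 15, a(22) = 32, a(23) = 25, a(24) = 17, a(25) = 29, a(26) = 11, a(27) = 1, a(28) = 16, a(29) = 12, a(30) = 18, a(31) = 9, a(32) = 4, a(33) = 30, a(34) = 28, a(35) = 31, a(36) = 8.
Since a(36) = a(0) = 8, the sequence is periodic with period 36.
(293 - 0) mod 36 = 5, so a(293) = a(5) = 26.

26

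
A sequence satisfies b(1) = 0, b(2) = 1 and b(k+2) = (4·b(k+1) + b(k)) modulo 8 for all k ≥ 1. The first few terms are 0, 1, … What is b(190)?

1

Computing terms: b(1) = 0; b(2) = 1; b(3) = 4; b(4) = 1; b(5) = 0; b(6) = 1.
The sequence repeats with period 4.
So b(190) = b(1 + ((190-1) mod 4)) = b(2) = 1.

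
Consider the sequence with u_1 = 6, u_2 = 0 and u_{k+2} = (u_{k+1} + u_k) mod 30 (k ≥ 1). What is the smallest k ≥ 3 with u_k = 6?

Listing terms: u_1 = 6,  u_2 = 0,  u_3 = 6,  u_4 = 6,  u_5 = 12,  u_6 = 18,  u_7 = 0,  u_8 = 18,  u_9 = 18,  u_{10} = 6,  u_{11} = 24,  u_{12} = 0,  u_{13} = 24,  u_{14} = 24,  u_{15} = 18,  u_{16} = 12,  u_{17} = 0,  u_{18} = 12,  u_{19} = 12,  u_{20} = 24,  u_{21} = 6,  u_{22} = 0.
Since (u_{21}, u_{22}) = (u_1, u_2) = (6, 0) (two consecutive terms determine the rest), the sequence is periodic with period 20.
The value 6 first appears (with k ≥ 3) at u_3.

3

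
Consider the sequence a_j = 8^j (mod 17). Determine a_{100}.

16

Computing terms: a_1 = 8; a_2 = 13; a_3 = 2; a_4 = 16; a_5 = 9; a_6 = 4; a_7 = 15; a_8 = 1; a_9 = 8.
Since a_9 = a_1 = 8, the sequence is periodic with period 8.
(100 - 1) mod 8 = 3, so a_{100} = a_4 = 16.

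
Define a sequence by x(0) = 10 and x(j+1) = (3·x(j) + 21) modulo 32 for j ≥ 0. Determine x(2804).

18

We have x(0) = 10, x(1) = 19, x(2) = 14, x(3) = 31, x(4) = 18, x(5) = 11, x(6) = 22, x(7) = 23, x(8) = 26, x(9) = 3, x(10) = 30, x(11) = 15, x(12) = 2, x(13) = 27, x(14) = 6, x(15) = 7, x(16) = 10.
Since x(16) = x(0) = 10, the sequence is periodic with period 16.
(2804 - 0) mod 16 = 4, so x(2804) = x(4) = 18.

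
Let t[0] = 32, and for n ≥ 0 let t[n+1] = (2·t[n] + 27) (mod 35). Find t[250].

Computing terms: t[0] = 32, t[1] = 21, t[2] = 34, t[3] = 25, t[4] = 7, t[5] = 6, t[6] = 4, t[7] = 0, t[8] = 27, t[9] = 11, t[10] = 14, t[11] = 20, t[12] = 32.
Since t[12] = t[0] = 32, the sequence is periodic with period 12.
(250 - 0) mod 12 = 10, so t[250] = t[10] = 14.

14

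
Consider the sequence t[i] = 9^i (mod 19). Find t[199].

Computing terms: t[0] = 1,  t[1] = 9,  t[2] = 5,  t[3] = 7,  t[4] = 6,  t[5] = 16,  t[6] = 11,  t[7] = 4,  t[8] = 17,  t[9] = 1.
Since t[9] = t[0] = 1, the sequence is periodic with period 9.
So t[199] = t[0 + ((199-0) mod 9)] = t[1] = 9.

9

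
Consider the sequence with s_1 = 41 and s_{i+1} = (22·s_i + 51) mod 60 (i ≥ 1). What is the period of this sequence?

4

Computing terms: s_1 = 41; s_2 = 53; s_3 = 17; s_4 = 5; s_5 = 41.
The sequence repeats with period 4.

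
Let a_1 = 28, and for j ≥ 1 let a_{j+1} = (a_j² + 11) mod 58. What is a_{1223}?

4

a_1 = 28,  a_2 = 41,  a_3 = 10,  a_4 = 53,  a_5 = 36,  a_6 = 31,  a_7 = 44,  a_8 = 33,  a_9 = 56,  a_{10} = 15,  a_{11} = 4,  a_{12} = 27,  a_{13} = 44.
Since a_{13} = a_7 = 44, the sequence is eventually periodic: after a pre-period of length 6 it cycles with period 6.
For j ≥ 7, a_j depends only on (j - 7) mod 6. (1223 - 7) mod 6 = 4, so a_{1223} = a_{11} = 4.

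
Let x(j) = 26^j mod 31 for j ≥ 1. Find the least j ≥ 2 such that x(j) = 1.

6

x(1) = 26, x(2) = 25, x(3) = 30, x(4) = 5, x(5) = 6, x(6) = 1, x(7) = 26.
Since x(7) = x(1) = 26, the sequence is periodic with period 6.
The value 1 first appears (with j ≥ 2) at x(6).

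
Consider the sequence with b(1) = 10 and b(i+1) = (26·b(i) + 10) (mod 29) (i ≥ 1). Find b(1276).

Listing terms: b(1) = 10,  b(2) = 9,  b(3) = 12,  b(4) = 3,  b(5) = 1,  b(6) = 7,  b(7) = 18,  b(8) = 14,  b(9) = 26,  b(10) = 19,  b(11) = 11,  b(12) = 6,  b(13) = 21,  b(14) = 5,  b(15) = 24,  b(16) = 25,  b(17) = 22,  b(18) = 2,  b(19) = 4,  b(20) = 27,  b(21) = 16,  b(22) = 20,  b(23) = 8,  b(24) = 15,  b(25) = 23,  b(26) = 28,  b(27) = 13,  b(28) = 0,  b(29) = 10.
The sequence repeats with period 28.
(1276 - 1) mod 28 = 15, so b(1276) = b(16) = 25.

25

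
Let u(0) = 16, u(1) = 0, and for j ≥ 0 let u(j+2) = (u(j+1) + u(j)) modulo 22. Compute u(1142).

We have u(0) = 16; u(1) = 0; u(2) = 16; u(3) = 16; u(4) = 10; u(5) = 4; u(6) = 14; u(7) = 18; u(8) = 10; u(9) = 6; u(10) = 16; u(11) = 0.
Since (u(10), u(11)) = (u(0), u(1)) = (16, 0) (two consecutive terms determine the rest), the sequence is periodic with period 10.
So u(1142) = u(0 + ((1142-0) mod 10)) = u(2) = 16.

16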